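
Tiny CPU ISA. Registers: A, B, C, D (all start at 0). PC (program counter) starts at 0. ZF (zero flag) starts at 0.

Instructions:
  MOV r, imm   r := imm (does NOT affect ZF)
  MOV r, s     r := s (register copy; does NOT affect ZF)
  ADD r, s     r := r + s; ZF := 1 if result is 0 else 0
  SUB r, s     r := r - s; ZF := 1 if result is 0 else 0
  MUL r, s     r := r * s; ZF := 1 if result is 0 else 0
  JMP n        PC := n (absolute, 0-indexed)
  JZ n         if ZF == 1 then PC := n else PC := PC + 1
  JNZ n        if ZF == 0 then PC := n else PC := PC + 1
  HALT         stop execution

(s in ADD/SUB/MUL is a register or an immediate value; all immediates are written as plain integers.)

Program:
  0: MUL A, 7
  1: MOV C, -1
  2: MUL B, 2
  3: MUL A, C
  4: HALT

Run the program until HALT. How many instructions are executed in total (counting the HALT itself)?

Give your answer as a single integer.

Answer: 5

Derivation:
Step 1: PC=0 exec 'MUL A, 7'. After: A=0 B=0 C=0 D=0 ZF=1 PC=1
Step 2: PC=1 exec 'MOV C, -1'. After: A=0 B=0 C=-1 D=0 ZF=1 PC=2
Step 3: PC=2 exec 'MUL B, 2'. After: A=0 B=0 C=-1 D=0 ZF=1 PC=3
Step 4: PC=3 exec 'MUL A, C'. After: A=0 B=0 C=-1 D=0 ZF=1 PC=4
Step 5: PC=4 exec 'HALT'. After: A=0 B=0 C=-1 D=0 ZF=1 PC=4 HALTED
Total instructions executed: 5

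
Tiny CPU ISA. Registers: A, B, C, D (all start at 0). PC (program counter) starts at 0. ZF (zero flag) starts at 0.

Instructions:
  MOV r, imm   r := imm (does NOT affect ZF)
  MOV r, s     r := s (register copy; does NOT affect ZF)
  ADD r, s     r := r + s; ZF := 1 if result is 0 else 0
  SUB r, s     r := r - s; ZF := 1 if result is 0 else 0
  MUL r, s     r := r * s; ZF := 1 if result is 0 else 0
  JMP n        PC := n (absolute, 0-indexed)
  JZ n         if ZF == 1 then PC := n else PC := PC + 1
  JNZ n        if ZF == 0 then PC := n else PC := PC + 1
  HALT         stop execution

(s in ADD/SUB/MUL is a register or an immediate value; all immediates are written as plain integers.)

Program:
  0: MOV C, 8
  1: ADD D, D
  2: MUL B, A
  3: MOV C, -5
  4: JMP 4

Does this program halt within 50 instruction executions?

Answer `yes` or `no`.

Answer: no

Derivation:
Step 1: PC=0 exec 'MOV C, 8'. After: A=0 B=0 C=8 D=0 ZF=0 PC=1
Step 2: PC=1 exec 'ADD D, D'. After: A=0 B=0 C=8 D=0 ZF=1 PC=2
Step 3: PC=2 exec 'MUL B, A'. After: A=0 B=0 C=8 D=0 ZF=1 PC=3
Step 4: PC=3 exec 'MOV C, -5'. After: A=0 B=0 C=-5 D=0 ZF=1 PC=4
Step 5: PC=4 exec 'JMP 4'. After: A=0 B=0 C=-5 D=0 ZF=1 PC=4
State after step 5 equals state after step 4: the program is in a cycle of length 1 and will never halt.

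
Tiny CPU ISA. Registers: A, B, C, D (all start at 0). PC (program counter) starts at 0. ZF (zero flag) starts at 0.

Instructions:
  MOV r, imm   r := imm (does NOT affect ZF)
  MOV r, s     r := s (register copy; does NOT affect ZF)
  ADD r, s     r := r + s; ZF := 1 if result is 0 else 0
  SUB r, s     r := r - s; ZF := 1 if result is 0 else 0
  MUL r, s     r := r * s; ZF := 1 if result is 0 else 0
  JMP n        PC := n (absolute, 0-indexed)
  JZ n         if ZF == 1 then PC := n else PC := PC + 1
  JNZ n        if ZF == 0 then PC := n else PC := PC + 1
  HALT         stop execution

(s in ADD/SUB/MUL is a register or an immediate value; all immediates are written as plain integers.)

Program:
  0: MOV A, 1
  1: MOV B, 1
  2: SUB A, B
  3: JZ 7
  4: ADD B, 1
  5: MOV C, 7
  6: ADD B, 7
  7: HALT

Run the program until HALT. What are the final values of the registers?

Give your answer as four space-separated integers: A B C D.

Step 1: PC=0 exec 'MOV A, 1'. After: A=1 B=0 C=0 D=0 ZF=0 PC=1
Step 2: PC=1 exec 'MOV B, 1'. After: A=1 B=1 C=0 D=0 ZF=0 PC=2
Step 3: PC=2 exec 'SUB A, B'. After: A=0 B=1 C=0 D=0 ZF=1 PC=3
Step 4: PC=3 exec 'JZ 7'. After: A=0 B=1 C=0 D=0 ZF=1 PC=7
Step 5: PC=7 exec 'HALT'. After: A=0 B=1 C=0 D=0 ZF=1 PC=7 HALTED

Answer: 0 1 0 0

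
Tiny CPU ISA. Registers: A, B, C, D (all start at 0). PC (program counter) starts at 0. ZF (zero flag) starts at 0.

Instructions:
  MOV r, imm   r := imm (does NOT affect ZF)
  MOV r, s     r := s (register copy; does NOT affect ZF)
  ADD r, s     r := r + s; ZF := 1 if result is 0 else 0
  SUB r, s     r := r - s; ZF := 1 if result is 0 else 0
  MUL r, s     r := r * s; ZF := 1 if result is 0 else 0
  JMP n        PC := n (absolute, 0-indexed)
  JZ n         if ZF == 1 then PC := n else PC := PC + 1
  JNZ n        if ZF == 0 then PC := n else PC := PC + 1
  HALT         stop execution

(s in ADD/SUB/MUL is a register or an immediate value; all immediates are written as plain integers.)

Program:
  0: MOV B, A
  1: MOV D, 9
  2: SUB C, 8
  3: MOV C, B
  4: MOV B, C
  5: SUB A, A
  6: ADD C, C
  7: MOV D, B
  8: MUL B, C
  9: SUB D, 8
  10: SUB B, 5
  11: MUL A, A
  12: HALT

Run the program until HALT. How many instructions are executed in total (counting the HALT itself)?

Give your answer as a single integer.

Step 1: PC=0 exec 'MOV B, A'. After: A=0 B=0 C=0 D=0 ZF=0 PC=1
Step 2: PC=1 exec 'MOV D, 9'. After: A=0 B=0 C=0 D=9 ZF=0 PC=2
Step 3: PC=2 exec 'SUB C, 8'. After: A=0 B=0 C=-8 D=9 ZF=0 PC=3
Step 4: PC=3 exec 'MOV C, B'. After: A=0 B=0 C=0 D=9 ZF=0 PC=4
Step 5: PC=4 exec 'MOV B, C'. After: A=0 B=0 C=0 D=9 ZF=0 PC=5
Step 6: PC=5 exec 'SUB A, A'. After: A=0 B=0 C=0 D=9 ZF=1 PC=6
Step 7: PC=6 exec 'ADD C, C'. After: A=0 B=0 C=0 D=9 ZF=1 PC=7
Step 8: PC=7 exec 'MOV D, B'. After: A=0 B=0 C=0 D=0 ZF=1 PC=8
Step 9: PC=8 exec 'MUL B, C'. After: A=0 B=0 C=0 D=0 ZF=1 PC=9
Step 10: PC=9 exec 'SUB D, 8'. After: A=0 B=0 C=0 D=-8 ZF=0 PC=10
Step 11: PC=10 exec 'SUB B, 5'. After: A=0 B=-5 C=0 D=-8 ZF=0 PC=11
Step 12: PC=11 exec 'MUL A, A'. After: A=0 B=-5 C=0 D=-8 ZF=1 PC=12
Step 13: PC=12 exec 'HALT'. After: A=0 B=-5 C=0 D=-8 ZF=1 PC=12 HALTED
Total instructions executed: 13

Answer: 13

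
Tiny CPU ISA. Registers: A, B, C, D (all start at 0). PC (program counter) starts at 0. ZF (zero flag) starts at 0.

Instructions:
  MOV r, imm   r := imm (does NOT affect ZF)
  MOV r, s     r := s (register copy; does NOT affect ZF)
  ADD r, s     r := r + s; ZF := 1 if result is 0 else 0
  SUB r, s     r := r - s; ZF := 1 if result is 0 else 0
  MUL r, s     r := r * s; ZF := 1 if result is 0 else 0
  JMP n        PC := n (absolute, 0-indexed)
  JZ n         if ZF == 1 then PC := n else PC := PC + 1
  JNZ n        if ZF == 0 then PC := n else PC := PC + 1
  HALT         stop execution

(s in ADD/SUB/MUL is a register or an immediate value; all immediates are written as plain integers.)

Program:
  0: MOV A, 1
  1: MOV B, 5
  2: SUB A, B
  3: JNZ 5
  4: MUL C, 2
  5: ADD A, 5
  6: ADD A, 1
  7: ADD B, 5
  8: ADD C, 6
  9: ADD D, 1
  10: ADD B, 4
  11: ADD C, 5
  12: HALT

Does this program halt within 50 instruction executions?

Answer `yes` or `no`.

Answer: yes

Derivation:
Step 1: PC=0 exec 'MOV A, 1'. After: A=1 B=0 C=0 D=0 ZF=0 PC=1
Step 2: PC=1 exec 'MOV B, 5'. After: A=1 B=5 C=0 D=0 ZF=0 PC=2
Step 3: PC=2 exec 'SUB A, B'. After: A=-4 B=5 C=0 D=0 ZF=0 PC=3
Step 4: PC=3 exec 'JNZ 5'. After: A=-4 B=5 C=0 D=0 ZF=0 PC=5
Step 5: PC=5 exec 'ADD A, 5'. After: A=1 B=5 C=0 D=0 ZF=0 PC=6
Step 6: PC=6 exec 'ADD A, 1'. After: A=2 B=5 C=0 D=0 ZF=0 PC=7
Step 7: PC=7 exec 'ADD B, 5'. After: A=2 B=10 C=0 D=0 ZF=0 PC=8
Step 8: PC=8 exec 'ADD C, 6'. After: A=2 B=10 C=6 D=0 ZF=0 PC=9
Step 9: PC=9 exec 'ADD D, 1'. After: A=2 B=10 C=6 D=1 ZF=0 PC=10
Step 10: PC=10 exec 'ADD B, 4'. After: A=2 B=14 C=6 D=1 ZF=0 PC=11
Step 11: PC=11 exec 'ADD C, 5'. After: A=2 B=14 C=11 D=1 ZF=0 PC=12
Step 12: PC=12 exec 'HALT'. After: A=2 B=14 C=11 D=1 ZF=0 PC=12 HALTED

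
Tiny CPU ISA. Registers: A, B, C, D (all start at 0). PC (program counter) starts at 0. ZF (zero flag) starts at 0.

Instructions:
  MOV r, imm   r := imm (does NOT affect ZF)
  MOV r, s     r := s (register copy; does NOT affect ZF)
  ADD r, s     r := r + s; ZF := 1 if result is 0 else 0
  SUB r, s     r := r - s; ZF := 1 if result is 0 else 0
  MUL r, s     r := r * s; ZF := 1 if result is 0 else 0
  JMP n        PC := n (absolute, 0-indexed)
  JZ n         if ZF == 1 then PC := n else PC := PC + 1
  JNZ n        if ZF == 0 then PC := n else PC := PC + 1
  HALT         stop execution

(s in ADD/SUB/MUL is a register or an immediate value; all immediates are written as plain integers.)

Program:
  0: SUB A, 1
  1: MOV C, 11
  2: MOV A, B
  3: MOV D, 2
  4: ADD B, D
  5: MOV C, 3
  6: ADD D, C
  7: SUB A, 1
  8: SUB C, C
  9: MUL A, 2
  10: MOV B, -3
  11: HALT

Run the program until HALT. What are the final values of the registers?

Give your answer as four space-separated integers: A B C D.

Answer: -2 -3 0 5

Derivation:
Step 1: PC=0 exec 'SUB A, 1'. After: A=-1 B=0 C=0 D=0 ZF=0 PC=1
Step 2: PC=1 exec 'MOV C, 11'. After: A=-1 B=0 C=11 D=0 ZF=0 PC=2
Step 3: PC=2 exec 'MOV A, B'. After: A=0 B=0 C=11 D=0 ZF=0 PC=3
Step 4: PC=3 exec 'MOV D, 2'. After: A=0 B=0 C=11 D=2 ZF=0 PC=4
Step 5: PC=4 exec 'ADD B, D'. After: A=0 B=2 C=11 D=2 ZF=0 PC=5
Step 6: PC=5 exec 'MOV C, 3'. After: A=0 B=2 C=3 D=2 ZF=0 PC=6
Step 7: PC=6 exec 'ADD D, C'. After: A=0 B=2 C=3 D=5 ZF=0 PC=7
Step 8: PC=7 exec 'SUB A, 1'. After: A=-1 B=2 C=3 D=5 ZF=0 PC=8
Step 9: PC=8 exec 'SUB C, C'. After: A=-1 B=2 C=0 D=5 ZF=1 PC=9
Step 10: PC=9 exec 'MUL A, 2'. After: A=-2 B=2 C=0 D=5 ZF=0 PC=10
Step 11: PC=10 exec 'MOV B, -3'. After: A=-2 B=-3 C=0 D=5 ZF=0 PC=11
Step 12: PC=11 exec 'HALT'. After: A=-2 B=-3 C=0 D=5 ZF=0 PC=11 HALTED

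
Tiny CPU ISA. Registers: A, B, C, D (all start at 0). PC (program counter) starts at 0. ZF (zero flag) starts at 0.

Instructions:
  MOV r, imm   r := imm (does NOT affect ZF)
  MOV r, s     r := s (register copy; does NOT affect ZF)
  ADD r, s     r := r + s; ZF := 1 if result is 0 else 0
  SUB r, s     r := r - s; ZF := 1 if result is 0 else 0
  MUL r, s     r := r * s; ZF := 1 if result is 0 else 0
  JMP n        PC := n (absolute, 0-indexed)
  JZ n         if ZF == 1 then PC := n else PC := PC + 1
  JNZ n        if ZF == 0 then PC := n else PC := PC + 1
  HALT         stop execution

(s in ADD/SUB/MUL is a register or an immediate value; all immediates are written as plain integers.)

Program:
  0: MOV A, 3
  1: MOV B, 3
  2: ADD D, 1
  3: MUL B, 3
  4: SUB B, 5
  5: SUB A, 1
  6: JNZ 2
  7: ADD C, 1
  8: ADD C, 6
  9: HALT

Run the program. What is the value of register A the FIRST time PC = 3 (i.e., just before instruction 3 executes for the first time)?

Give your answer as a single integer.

Step 1: PC=0 exec 'MOV A, 3'. After: A=3 B=0 C=0 D=0 ZF=0 PC=1
Step 2: PC=1 exec 'MOV B, 3'. After: A=3 B=3 C=0 D=0 ZF=0 PC=2
Step 3: PC=2 exec 'ADD D, 1'. After: A=3 B=3 C=0 D=1 ZF=0 PC=3
First time PC=3: A=3

3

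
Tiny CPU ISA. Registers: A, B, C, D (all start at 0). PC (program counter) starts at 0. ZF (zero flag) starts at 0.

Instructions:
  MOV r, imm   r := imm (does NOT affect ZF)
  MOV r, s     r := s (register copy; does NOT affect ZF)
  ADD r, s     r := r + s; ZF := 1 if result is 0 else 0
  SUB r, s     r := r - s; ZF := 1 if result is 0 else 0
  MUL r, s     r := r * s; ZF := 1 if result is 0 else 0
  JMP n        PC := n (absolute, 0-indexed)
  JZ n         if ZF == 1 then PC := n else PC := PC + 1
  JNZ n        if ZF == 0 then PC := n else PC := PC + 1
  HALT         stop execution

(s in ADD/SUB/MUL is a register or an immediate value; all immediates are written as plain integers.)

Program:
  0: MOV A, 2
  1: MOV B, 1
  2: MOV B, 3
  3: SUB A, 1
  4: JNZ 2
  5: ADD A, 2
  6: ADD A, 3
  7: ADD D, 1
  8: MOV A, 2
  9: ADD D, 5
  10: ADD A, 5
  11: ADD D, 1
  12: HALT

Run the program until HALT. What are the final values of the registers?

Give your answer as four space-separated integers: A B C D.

Answer: 7 3 0 7

Derivation:
Step 1: PC=0 exec 'MOV A, 2'. After: A=2 B=0 C=0 D=0 ZF=0 PC=1
Step 2: PC=1 exec 'MOV B, 1'. After: A=2 B=1 C=0 D=0 ZF=0 PC=2
Step 3: PC=2 exec 'MOV B, 3'. After: A=2 B=3 C=0 D=0 ZF=0 PC=3
Step 4: PC=3 exec 'SUB A, 1'. After: A=1 B=3 C=0 D=0 ZF=0 PC=4
Step 5: PC=4 exec 'JNZ 2'. After: A=1 B=3 C=0 D=0 ZF=0 PC=2
Step 6: PC=2 exec 'MOV B, 3'. After: A=1 B=3 C=0 D=0 ZF=0 PC=3
Step 7: PC=3 exec 'SUB A, 1'. After: A=0 B=3 C=0 D=0 ZF=1 PC=4
Step 8: PC=4 exec 'JNZ 2'. After: A=0 B=3 C=0 D=0 ZF=1 PC=5
Step 9: PC=5 exec 'ADD A, 2'. After: A=2 B=3 C=0 D=0 ZF=0 PC=6
Step 10: PC=6 exec 'ADD A, 3'. After: A=5 B=3 C=0 D=0 ZF=0 PC=7
Step 11: PC=7 exec 'ADD D, 1'. After: A=5 B=3 C=0 D=1 ZF=0 PC=8
Step 12: PC=8 exec 'MOV A, 2'. After: A=2 B=3 C=0 D=1 ZF=0 PC=9
Step 13: PC=9 exec 'ADD D, 5'. After: A=2 B=3 C=0 D=6 ZF=0 PC=10
Step 14: PC=10 exec 'ADD A, 5'. After: A=7 B=3 C=0 D=6 ZF=0 PC=11
Step 15: PC=11 exec 'ADD D, 1'. After: A=7 B=3 C=0 D=7 ZF=0 PC=12
Step 16: PC=12 exec 'HALT'. After: A=7 B=3 C=0 D=7 ZF=0 PC=12 HALTED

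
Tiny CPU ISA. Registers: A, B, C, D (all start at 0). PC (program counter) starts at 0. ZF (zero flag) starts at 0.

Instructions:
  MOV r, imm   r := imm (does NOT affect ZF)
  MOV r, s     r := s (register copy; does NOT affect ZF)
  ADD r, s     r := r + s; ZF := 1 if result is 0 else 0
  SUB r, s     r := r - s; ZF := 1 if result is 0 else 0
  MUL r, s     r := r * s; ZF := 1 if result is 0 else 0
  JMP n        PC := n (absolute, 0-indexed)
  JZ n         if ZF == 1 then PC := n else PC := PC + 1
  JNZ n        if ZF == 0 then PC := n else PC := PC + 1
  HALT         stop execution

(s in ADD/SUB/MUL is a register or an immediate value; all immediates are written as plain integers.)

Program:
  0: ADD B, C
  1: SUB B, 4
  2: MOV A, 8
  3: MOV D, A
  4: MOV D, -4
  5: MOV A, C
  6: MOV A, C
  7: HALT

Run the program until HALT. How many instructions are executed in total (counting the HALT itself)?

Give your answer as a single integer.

Answer: 8

Derivation:
Step 1: PC=0 exec 'ADD B, C'. After: A=0 B=0 C=0 D=0 ZF=1 PC=1
Step 2: PC=1 exec 'SUB B, 4'. After: A=0 B=-4 C=0 D=0 ZF=0 PC=2
Step 3: PC=2 exec 'MOV A, 8'. After: A=8 B=-4 C=0 D=0 ZF=0 PC=3
Step 4: PC=3 exec 'MOV D, A'. After: A=8 B=-4 C=0 D=8 ZF=0 PC=4
Step 5: PC=4 exec 'MOV D, -4'. After: A=8 B=-4 C=0 D=-4 ZF=0 PC=5
Step 6: PC=5 exec 'MOV A, C'. After: A=0 B=-4 C=0 D=-4 ZF=0 PC=6
Step 7: PC=6 exec 'MOV A, C'. After: A=0 B=-4 C=0 D=-4 ZF=0 PC=7
Step 8: PC=7 exec 'HALT'. After: A=0 B=-4 C=0 D=-4 ZF=0 PC=7 HALTED
Total instructions executed: 8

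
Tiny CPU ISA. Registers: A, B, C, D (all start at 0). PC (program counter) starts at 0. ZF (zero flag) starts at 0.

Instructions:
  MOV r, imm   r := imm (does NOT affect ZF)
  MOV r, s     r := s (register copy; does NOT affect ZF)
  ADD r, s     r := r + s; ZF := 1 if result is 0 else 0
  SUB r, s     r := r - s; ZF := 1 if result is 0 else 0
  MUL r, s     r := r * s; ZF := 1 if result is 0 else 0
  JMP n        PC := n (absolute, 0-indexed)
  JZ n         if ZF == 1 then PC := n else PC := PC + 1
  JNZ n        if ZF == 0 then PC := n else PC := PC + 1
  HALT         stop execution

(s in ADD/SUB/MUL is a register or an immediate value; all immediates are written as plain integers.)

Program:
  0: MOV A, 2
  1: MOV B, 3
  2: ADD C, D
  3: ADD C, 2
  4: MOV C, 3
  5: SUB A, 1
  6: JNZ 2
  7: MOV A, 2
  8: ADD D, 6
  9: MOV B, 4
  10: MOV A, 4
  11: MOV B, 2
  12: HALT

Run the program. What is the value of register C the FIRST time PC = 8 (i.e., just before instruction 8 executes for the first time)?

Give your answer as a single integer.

Step 1: PC=0 exec 'MOV A, 2'. After: A=2 B=0 C=0 D=0 ZF=0 PC=1
Step 2: PC=1 exec 'MOV B, 3'. After: A=2 B=3 C=0 D=0 ZF=0 PC=2
Step 3: PC=2 exec 'ADD C, D'. After: A=2 B=3 C=0 D=0 ZF=1 PC=3
Step 4: PC=3 exec 'ADD C, 2'. After: A=2 B=3 C=2 D=0 ZF=0 PC=4
Step 5: PC=4 exec 'MOV C, 3'. After: A=2 B=3 C=3 D=0 ZF=0 PC=5
Step 6: PC=5 exec 'SUB A, 1'. After: A=1 B=3 C=3 D=0 ZF=0 PC=6
Step 7: PC=6 exec 'JNZ 2'. After: A=1 B=3 C=3 D=0 ZF=0 PC=2
Step 8: PC=2 exec 'ADD C, D'. After: A=1 B=3 C=3 D=0 ZF=0 PC=3
Step 9: PC=3 exec 'ADD C, 2'. After: A=1 B=3 C=5 D=0 ZF=0 PC=4
Step 10: PC=4 exec 'MOV C, 3'. After: A=1 B=3 C=3 D=0 ZF=0 PC=5
Step 11: PC=5 exec 'SUB A, 1'. After: A=0 B=3 C=3 D=0 ZF=1 PC=6
Step 12: PC=6 exec 'JNZ 2'. After: A=0 B=3 C=3 D=0 ZF=1 PC=7
Step 13: PC=7 exec 'MOV A, 2'. After: A=2 B=3 C=3 D=0 ZF=1 PC=8
First time PC=8: C=3

3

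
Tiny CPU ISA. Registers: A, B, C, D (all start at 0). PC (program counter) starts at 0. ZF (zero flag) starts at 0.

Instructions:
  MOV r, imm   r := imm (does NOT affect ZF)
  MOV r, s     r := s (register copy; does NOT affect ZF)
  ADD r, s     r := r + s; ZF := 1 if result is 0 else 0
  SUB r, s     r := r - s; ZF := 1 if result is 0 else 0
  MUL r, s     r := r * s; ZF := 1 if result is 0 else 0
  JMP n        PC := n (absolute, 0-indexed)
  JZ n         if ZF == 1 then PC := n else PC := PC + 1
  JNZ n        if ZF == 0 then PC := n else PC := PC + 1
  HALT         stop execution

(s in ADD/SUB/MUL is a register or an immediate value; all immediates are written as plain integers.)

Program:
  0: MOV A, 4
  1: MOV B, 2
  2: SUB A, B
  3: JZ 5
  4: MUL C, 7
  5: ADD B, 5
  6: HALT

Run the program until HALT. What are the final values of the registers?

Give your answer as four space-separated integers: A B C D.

Step 1: PC=0 exec 'MOV A, 4'. After: A=4 B=0 C=0 D=0 ZF=0 PC=1
Step 2: PC=1 exec 'MOV B, 2'. After: A=4 B=2 C=0 D=0 ZF=0 PC=2
Step 3: PC=2 exec 'SUB A, B'. After: A=2 B=2 C=0 D=0 ZF=0 PC=3
Step 4: PC=3 exec 'JZ 5'. After: A=2 B=2 C=0 D=0 ZF=0 PC=4
Step 5: PC=4 exec 'MUL C, 7'. After: A=2 B=2 C=0 D=0 ZF=1 PC=5
Step 6: PC=5 exec 'ADD B, 5'. After: A=2 B=7 C=0 D=0 ZF=0 PC=6
Step 7: PC=6 exec 'HALT'. After: A=2 B=7 C=0 D=0 ZF=0 PC=6 HALTED

Answer: 2 7 0 0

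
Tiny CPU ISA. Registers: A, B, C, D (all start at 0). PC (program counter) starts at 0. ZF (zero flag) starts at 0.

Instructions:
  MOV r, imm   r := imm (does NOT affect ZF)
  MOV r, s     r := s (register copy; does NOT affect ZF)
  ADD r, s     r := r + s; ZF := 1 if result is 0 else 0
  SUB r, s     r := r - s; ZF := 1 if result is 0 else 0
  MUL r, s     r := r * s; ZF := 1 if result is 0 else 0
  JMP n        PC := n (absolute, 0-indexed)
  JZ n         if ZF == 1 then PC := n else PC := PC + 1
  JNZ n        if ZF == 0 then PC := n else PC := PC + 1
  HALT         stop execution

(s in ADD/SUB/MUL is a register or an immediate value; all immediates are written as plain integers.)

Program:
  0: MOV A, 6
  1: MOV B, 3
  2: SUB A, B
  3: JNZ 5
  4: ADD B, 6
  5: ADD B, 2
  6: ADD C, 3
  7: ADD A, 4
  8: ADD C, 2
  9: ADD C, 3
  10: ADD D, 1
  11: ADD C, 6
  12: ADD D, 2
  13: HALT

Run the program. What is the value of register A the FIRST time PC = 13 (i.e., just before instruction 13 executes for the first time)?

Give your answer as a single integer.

Step 1: PC=0 exec 'MOV A, 6'. After: A=6 B=0 C=0 D=0 ZF=0 PC=1
Step 2: PC=1 exec 'MOV B, 3'. After: A=6 B=3 C=0 D=0 ZF=0 PC=2
Step 3: PC=2 exec 'SUB A, B'. After: A=3 B=3 C=0 D=0 ZF=0 PC=3
Step 4: PC=3 exec 'JNZ 5'. After: A=3 B=3 C=0 D=0 ZF=0 PC=5
Step 5: PC=5 exec 'ADD B, 2'. After: A=3 B=5 C=0 D=0 ZF=0 PC=6
Step 6: PC=6 exec 'ADD C, 3'. After: A=3 B=5 C=3 D=0 ZF=0 PC=7
Step 7: PC=7 exec 'ADD A, 4'. After: A=7 B=5 C=3 D=0 ZF=0 PC=8
Step 8: PC=8 exec 'ADD C, 2'. After: A=7 B=5 C=5 D=0 ZF=0 PC=9
Step 9: PC=9 exec 'ADD C, 3'. After: A=7 B=5 C=8 D=0 ZF=0 PC=10
Step 10: PC=10 exec 'ADD D, 1'. After: A=7 B=5 C=8 D=1 ZF=0 PC=11
Step 11: PC=11 exec 'ADD C, 6'. After: A=7 B=5 C=14 D=1 ZF=0 PC=12
Step 12: PC=12 exec 'ADD D, 2'. After: A=7 B=5 C=14 D=3 ZF=0 PC=13
First time PC=13: A=7

7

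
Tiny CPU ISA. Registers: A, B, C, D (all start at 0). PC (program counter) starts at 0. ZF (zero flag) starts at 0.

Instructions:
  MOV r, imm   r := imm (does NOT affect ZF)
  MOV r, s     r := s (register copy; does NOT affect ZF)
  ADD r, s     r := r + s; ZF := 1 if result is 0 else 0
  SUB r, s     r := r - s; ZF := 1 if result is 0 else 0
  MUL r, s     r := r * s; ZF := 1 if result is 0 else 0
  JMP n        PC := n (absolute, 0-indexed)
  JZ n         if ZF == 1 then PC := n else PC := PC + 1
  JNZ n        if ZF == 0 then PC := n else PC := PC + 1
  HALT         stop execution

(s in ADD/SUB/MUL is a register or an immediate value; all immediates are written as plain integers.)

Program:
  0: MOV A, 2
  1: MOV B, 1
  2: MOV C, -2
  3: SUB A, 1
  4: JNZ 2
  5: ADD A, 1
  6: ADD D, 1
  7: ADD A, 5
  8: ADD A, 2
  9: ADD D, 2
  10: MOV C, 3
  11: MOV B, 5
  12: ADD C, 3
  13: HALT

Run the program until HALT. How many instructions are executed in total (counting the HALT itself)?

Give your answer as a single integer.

Answer: 17

Derivation:
Step 1: PC=0 exec 'MOV A, 2'. After: A=2 B=0 C=0 D=0 ZF=0 PC=1
Step 2: PC=1 exec 'MOV B, 1'. After: A=2 B=1 C=0 D=0 ZF=0 PC=2
Step 3: PC=2 exec 'MOV C, -2'. After: A=2 B=1 C=-2 D=0 ZF=0 PC=3
Step 4: PC=3 exec 'SUB A, 1'. After: A=1 B=1 C=-2 D=0 ZF=0 PC=4
Step 5: PC=4 exec 'JNZ 2'. After: A=1 B=1 C=-2 D=0 ZF=0 PC=2
Step 6: PC=2 exec 'MOV C, -2'. After: A=1 B=1 C=-2 D=0 ZF=0 PC=3
Step 7: PC=3 exec 'SUB A, 1'. After: A=0 B=1 C=-2 D=0 ZF=1 PC=4
Step 8: PC=4 exec 'JNZ 2'. After: A=0 B=1 C=-2 D=0 ZF=1 PC=5
Step 9: PC=5 exec 'ADD A, 1'. After: A=1 B=1 C=-2 D=0 ZF=0 PC=6
Step 10: PC=6 exec 'ADD D, 1'. After: A=1 B=1 C=-2 D=1 ZF=0 PC=7
Step 11: PC=7 exec 'ADD A, 5'. After: A=6 B=1 C=-2 D=1 ZF=0 PC=8
Step 12: PC=8 exec 'ADD A, 2'. After: A=8 B=1 C=-2 D=1 ZF=0 PC=9
Step 13: PC=9 exec 'ADD D, 2'. After: A=8 B=1 C=-2 D=3 ZF=0 PC=10
Step 14: PC=10 exec 'MOV C, 3'. After: A=8 B=1 C=3 D=3 ZF=0 PC=11
Step 15: PC=11 exec 'MOV B, 5'. After: A=8 B=5 C=3 D=3 ZF=0 PC=12
Step 16: PC=12 exec 'ADD C, 3'. After: A=8 B=5 C=6 D=3 ZF=0 PC=13
Step 17: PC=13 exec 'HALT'. After: A=8 B=5 C=6 D=3 ZF=0 PC=13 HALTED
Total instructions executed: 17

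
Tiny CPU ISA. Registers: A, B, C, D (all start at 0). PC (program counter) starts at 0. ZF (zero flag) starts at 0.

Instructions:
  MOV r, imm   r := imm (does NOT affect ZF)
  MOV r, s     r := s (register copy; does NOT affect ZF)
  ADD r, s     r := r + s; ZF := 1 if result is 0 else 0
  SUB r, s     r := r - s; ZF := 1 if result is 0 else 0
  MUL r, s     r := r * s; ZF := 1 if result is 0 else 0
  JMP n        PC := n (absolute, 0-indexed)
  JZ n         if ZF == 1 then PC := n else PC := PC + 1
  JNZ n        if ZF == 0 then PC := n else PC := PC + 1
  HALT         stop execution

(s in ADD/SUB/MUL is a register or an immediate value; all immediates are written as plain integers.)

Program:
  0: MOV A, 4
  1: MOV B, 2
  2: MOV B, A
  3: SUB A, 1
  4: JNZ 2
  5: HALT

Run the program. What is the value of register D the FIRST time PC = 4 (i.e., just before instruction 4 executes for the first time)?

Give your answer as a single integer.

Step 1: PC=0 exec 'MOV A, 4'. After: A=4 B=0 C=0 D=0 ZF=0 PC=1
Step 2: PC=1 exec 'MOV B, 2'. After: A=4 B=2 C=0 D=0 ZF=0 PC=2
Step 3: PC=2 exec 'MOV B, A'. After: A=4 B=4 C=0 D=0 ZF=0 PC=3
Step 4: PC=3 exec 'SUB A, 1'. After: A=3 B=4 C=0 D=0 ZF=0 PC=4
First time PC=4: D=0

0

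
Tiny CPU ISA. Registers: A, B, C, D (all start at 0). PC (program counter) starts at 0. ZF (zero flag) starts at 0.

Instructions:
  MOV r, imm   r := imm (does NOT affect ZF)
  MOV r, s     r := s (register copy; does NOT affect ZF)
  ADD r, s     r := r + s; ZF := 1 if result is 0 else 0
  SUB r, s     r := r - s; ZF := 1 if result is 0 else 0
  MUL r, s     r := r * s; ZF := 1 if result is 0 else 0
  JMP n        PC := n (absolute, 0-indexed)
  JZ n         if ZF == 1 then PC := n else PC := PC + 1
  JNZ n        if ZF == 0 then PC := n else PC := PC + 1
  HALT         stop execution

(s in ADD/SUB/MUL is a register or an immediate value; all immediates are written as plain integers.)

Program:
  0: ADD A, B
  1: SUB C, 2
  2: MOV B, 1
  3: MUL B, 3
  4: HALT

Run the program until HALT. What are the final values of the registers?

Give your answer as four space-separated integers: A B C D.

Step 1: PC=0 exec 'ADD A, B'. After: A=0 B=0 C=0 D=0 ZF=1 PC=1
Step 2: PC=1 exec 'SUB C, 2'. After: A=0 B=0 C=-2 D=0 ZF=0 PC=2
Step 3: PC=2 exec 'MOV B, 1'. After: A=0 B=1 C=-2 D=0 ZF=0 PC=3
Step 4: PC=3 exec 'MUL B, 3'. After: A=0 B=3 C=-2 D=0 ZF=0 PC=4
Step 5: PC=4 exec 'HALT'. After: A=0 B=3 C=-2 D=0 ZF=0 PC=4 HALTED

Answer: 0 3 -2 0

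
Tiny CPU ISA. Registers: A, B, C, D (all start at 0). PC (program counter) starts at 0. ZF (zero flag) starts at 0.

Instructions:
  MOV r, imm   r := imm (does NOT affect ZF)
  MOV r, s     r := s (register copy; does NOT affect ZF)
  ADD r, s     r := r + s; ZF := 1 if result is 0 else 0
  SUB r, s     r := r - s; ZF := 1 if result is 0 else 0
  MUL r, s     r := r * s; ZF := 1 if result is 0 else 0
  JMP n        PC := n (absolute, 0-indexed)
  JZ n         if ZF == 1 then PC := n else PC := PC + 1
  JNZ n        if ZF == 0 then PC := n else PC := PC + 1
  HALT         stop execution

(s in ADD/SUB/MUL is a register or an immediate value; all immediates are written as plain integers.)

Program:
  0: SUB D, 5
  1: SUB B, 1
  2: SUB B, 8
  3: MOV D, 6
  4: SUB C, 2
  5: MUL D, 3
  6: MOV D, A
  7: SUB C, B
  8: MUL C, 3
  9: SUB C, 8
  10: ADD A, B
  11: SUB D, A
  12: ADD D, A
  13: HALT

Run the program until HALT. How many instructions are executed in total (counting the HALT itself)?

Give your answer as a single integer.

Answer: 14

Derivation:
Step 1: PC=0 exec 'SUB D, 5'. After: A=0 B=0 C=0 D=-5 ZF=0 PC=1
Step 2: PC=1 exec 'SUB B, 1'. After: A=0 B=-1 C=0 D=-5 ZF=0 PC=2
Step 3: PC=2 exec 'SUB B, 8'. After: A=0 B=-9 C=0 D=-5 ZF=0 PC=3
Step 4: PC=3 exec 'MOV D, 6'. After: A=0 B=-9 C=0 D=6 ZF=0 PC=4
Step 5: PC=4 exec 'SUB C, 2'. After: A=0 B=-9 C=-2 D=6 ZF=0 PC=5
Step 6: PC=5 exec 'MUL D, 3'. After: A=0 B=-9 C=-2 D=18 ZF=0 PC=6
Step 7: PC=6 exec 'MOV D, A'. After: A=0 B=-9 C=-2 D=0 ZF=0 PC=7
Step 8: PC=7 exec 'SUB C, B'. After: A=0 B=-9 C=7 D=0 ZF=0 PC=8
Step 9: PC=8 exec 'MUL C, 3'. After: A=0 B=-9 C=21 D=0 ZF=0 PC=9
Step 10: PC=9 exec 'SUB C, 8'. After: A=0 B=-9 C=13 D=0 ZF=0 PC=10
Step 11: PC=10 exec 'ADD A, B'. After: A=-9 B=-9 C=13 D=0 ZF=0 PC=11
Step 12: PC=11 exec 'SUB D, A'. After: A=-9 B=-9 C=13 D=9 ZF=0 PC=12
Step 13: PC=12 exec 'ADD D, A'. After: A=-9 B=-9 C=13 D=0 ZF=1 PC=13
Step 14: PC=13 exec 'HALT'. After: A=-9 B=-9 C=13 D=0 ZF=1 PC=13 HALTED
Total instructions executed: 14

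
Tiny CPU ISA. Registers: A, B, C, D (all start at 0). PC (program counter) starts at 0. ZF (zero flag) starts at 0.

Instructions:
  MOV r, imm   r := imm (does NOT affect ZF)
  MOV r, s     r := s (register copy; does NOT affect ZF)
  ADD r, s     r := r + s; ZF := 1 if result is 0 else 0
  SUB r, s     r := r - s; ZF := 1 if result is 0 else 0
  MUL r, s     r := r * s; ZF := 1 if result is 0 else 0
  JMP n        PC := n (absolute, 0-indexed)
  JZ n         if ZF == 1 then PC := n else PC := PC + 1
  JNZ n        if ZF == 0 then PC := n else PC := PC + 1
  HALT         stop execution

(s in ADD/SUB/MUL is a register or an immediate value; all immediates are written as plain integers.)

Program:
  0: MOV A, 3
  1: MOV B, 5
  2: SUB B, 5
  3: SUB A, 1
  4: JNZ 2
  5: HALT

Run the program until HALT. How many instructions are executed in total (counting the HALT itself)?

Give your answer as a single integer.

Step 1: PC=0 exec 'MOV A, 3'. After: A=3 B=0 C=0 D=0 ZF=0 PC=1
Step 2: PC=1 exec 'MOV B, 5'. After: A=3 B=5 C=0 D=0 ZF=0 PC=2
Step 3: PC=2 exec 'SUB B, 5'. After: A=3 B=0 C=0 D=0 ZF=1 PC=3
Step 4: PC=3 exec 'SUB A, 1'. After: A=2 B=0 C=0 D=0 ZF=0 PC=4
Step 5: PC=4 exec 'JNZ 2'. After: A=2 B=0 C=0 D=0 ZF=0 PC=2
Step 6: PC=2 exec 'SUB B, 5'. After: A=2 B=-5 C=0 D=0 ZF=0 PC=3
Step 7: PC=3 exec 'SUB A, 1'. After: A=1 B=-5 C=0 D=0 ZF=0 PC=4
Step 8: PC=4 exec 'JNZ 2'. After: A=1 B=-5 C=0 D=0 ZF=0 PC=2
Step 9: PC=2 exec 'SUB B, 5'. After: A=1 B=-10 C=0 D=0 ZF=0 PC=3
Step 10: PC=3 exec 'SUB A, 1'. After: A=0 B=-10 C=0 D=0 ZF=1 PC=4
Step 11: PC=4 exec 'JNZ 2'. After: A=0 B=-10 C=0 D=0 ZF=1 PC=5
Step 12: PC=5 exec 'HALT'. After: A=0 B=-10 C=0 D=0 ZF=1 PC=5 HALTED
Total instructions executed: 12

Answer: 12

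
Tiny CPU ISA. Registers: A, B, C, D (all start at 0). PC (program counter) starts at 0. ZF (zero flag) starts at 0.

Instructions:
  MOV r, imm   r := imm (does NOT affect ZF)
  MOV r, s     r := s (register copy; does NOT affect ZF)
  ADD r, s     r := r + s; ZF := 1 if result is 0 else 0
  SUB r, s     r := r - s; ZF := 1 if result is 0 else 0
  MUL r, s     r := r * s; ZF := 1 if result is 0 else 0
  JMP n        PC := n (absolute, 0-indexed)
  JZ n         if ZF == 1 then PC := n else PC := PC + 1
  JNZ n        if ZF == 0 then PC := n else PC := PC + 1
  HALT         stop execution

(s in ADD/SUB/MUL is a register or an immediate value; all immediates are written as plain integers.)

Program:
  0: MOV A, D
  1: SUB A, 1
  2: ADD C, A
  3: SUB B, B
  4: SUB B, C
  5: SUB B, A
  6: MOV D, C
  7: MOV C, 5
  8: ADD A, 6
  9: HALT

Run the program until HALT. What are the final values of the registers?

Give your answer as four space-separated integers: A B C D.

Step 1: PC=0 exec 'MOV A, D'. After: A=0 B=0 C=0 D=0 ZF=0 PC=1
Step 2: PC=1 exec 'SUB A, 1'. After: A=-1 B=0 C=0 D=0 ZF=0 PC=2
Step 3: PC=2 exec 'ADD C, A'. After: A=-1 B=0 C=-1 D=0 ZF=0 PC=3
Step 4: PC=3 exec 'SUB B, B'. After: A=-1 B=0 C=-1 D=0 ZF=1 PC=4
Step 5: PC=4 exec 'SUB B, C'. After: A=-1 B=1 C=-1 D=0 ZF=0 PC=5
Step 6: PC=5 exec 'SUB B, A'. After: A=-1 B=2 C=-1 D=0 ZF=0 PC=6
Step 7: PC=6 exec 'MOV D, C'. After: A=-1 B=2 C=-1 D=-1 ZF=0 PC=7
Step 8: PC=7 exec 'MOV C, 5'. After: A=-1 B=2 C=5 D=-1 ZF=0 PC=8
Step 9: PC=8 exec 'ADD A, 6'. After: A=5 B=2 C=5 D=-1 ZF=0 PC=9
Step 10: PC=9 exec 'HALT'. After: A=5 B=2 C=5 D=-1 ZF=0 PC=9 HALTED

Answer: 5 2 5 -1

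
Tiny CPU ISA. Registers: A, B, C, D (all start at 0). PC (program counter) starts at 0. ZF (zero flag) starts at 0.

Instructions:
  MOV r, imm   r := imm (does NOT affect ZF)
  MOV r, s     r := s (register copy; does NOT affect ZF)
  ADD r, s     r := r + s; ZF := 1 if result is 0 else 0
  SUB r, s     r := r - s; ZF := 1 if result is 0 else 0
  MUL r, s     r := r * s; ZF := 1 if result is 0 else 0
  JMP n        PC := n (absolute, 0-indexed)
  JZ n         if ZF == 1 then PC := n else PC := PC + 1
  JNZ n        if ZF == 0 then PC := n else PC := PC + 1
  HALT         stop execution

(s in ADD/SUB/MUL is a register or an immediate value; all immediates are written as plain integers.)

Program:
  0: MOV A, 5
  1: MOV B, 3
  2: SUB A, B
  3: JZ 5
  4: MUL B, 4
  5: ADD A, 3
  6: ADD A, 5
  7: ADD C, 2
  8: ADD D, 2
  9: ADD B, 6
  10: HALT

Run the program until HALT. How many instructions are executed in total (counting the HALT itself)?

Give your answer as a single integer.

Step 1: PC=0 exec 'MOV A, 5'. After: A=5 B=0 C=0 D=0 ZF=0 PC=1
Step 2: PC=1 exec 'MOV B, 3'. After: A=5 B=3 C=0 D=0 ZF=0 PC=2
Step 3: PC=2 exec 'SUB A, B'. After: A=2 B=3 C=0 D=0 ZF=0 PC=3
Step 4: PC=3 exec 'JZ 5'. After: A=2 B=3 C=0 D=0 ZF=0 PC=4
Step 5: PC=4 exec 'MUL B, 4'. After: A=2 B=12 C=0 D=0 ZF=0 PC=5
Step 6: PC=5 exec 'ADD A, 3'. After: A=5 B=12 C=0 D=0 ZF=0 PC=6
Step 7: PC=6 exec 'ADD A, 5'. After: A=10 B=12 C=0 D=0 ZF=0 PC=7
Step 8: PC=7 exec 'ADD C, 2'. After: A=10 B=12 C=2 D=0 ZF=0 PC=8
Step 9: PC=8 exec 'ADD D, 2'. After: A=10 B=12 C=2 D=2 ZF=0 PC=9
Step 10: PC=9 exec 'ADD B, 6'. After: A=10 B=18 C=2 D=2 ZF=0 PC=10
Step 11: PC=10 exec 'HALT'. After: A=10 B=18 C=2 D=2 ZF=0 PC=10 HALTED
Total instructions executed: 11

Answer: 11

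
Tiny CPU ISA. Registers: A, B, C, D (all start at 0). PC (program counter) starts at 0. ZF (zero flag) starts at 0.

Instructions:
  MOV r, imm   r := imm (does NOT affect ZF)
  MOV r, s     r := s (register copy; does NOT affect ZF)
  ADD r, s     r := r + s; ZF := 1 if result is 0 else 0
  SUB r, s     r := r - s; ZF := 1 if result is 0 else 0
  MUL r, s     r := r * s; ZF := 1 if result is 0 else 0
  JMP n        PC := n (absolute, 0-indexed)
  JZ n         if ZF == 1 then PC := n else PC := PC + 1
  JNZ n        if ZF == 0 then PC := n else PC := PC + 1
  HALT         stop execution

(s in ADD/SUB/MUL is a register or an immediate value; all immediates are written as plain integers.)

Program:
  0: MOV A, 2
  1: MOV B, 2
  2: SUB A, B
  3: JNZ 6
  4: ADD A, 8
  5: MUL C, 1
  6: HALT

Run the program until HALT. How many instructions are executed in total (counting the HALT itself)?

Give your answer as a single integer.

Answer: 7

Derivation:
Step 1: PC=0 exec 'MOV A, 2'. After: A=2 B=0 C=0 D=0 ZF=0 PC=1
Step 2: PC=1 exec 'MOV B, 2'. After: A=2 B=2 C=0 D=0 ZF=0 PC=2
Step 3: PC=2 exec 'SUB A, B'. After: A=0 B=2 C=0 D=0 ZF=1 PC=3
Step 4: PC=3 exec 'JNZ 6'. After: A=0 B=2 C=0 D=0 ZF=1 PC=4
Step 5: PC=4 exec 'ADD A, 8'. After: A=8 B=2 C=0 D=0 ZF=0 PC=5
Step 6: PC=5 exec 'MUL C, 1'. After: A=8 B=2 C=0 D=0 ZF=1 PC=6
Step 7: PC=6 exec 'HALT'. After: A=8 B=2 C=0 D=0 ZF=1 PC=6 HALTED
Total instructions executed: 7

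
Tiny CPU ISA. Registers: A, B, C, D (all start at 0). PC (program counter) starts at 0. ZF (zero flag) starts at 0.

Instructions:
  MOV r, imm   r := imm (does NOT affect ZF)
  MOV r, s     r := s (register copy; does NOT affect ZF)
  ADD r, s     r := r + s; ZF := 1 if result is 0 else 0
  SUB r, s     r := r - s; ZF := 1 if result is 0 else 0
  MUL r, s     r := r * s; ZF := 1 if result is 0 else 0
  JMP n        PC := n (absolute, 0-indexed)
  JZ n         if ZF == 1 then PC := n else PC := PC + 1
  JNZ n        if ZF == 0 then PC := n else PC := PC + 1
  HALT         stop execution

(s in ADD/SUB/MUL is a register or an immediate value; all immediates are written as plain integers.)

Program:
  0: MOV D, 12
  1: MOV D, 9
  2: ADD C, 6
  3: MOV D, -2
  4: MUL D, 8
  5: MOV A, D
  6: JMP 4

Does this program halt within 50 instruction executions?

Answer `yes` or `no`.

Step 1: PC=0 exec 'MOV D, 12'. After: A=0 B=0 C=0 D=12 ZF=0 PC=1
Step 2: PC=1 exec 'MOV D, 9'. After: A=0 B=0 C=0 D=9 ZF=0 PC=2
Step 3: PC=2 exec 'ADD C, 6'. After: A=0 B=0 C=6 D=9 ZF=0 PC=3
Step 4: PC=3 exec 'MOV D, -2'. After: A=0 B=0 C=6 D=-2 ZF=0 PC=4
Step 5: PC=4 exec 'MUL D, 8'. After: A=0 B=0 C=6 D=-16 ZF=0 PC=5
Step 6: PC=5 exec 'MOV A, D'. After: A=-16 B=0 C=6 D=-16 ZF=0 PC=6
Step 7: PC=6 exec 'JMP 4'. After: A=-16 B=0 C=6 D=-16 ZF=0 PC=4
Step 8: PC=4 exec 'MUL D, 8'. After: A=-16 B=0 C=6 D=-128 ZF=0 PC=5
Step 9: PC=5 exec 'MOV A, D'. After: A=-128 B=0 C=6 D=-128 ZF=0 PC=6
Step 10: PC=6 exec 'JMP 4'. After: A=-128 B=0 C=6 D=-128 ZF=0 PC=4
Step 11: PC=4 exec 'MUL D, 8'. After: A=-128 B=0 C=6 D=-1024 ZF=0 PC=5
Step 12: PC=5 exec 'MOV A, D'. After: A=-1024 B=0 C=6 D=-1024 ZF=0 PC=6
Step 13: PC=6 exec 'JMP 4'. After: A=-1024 B=0 C=6 D=-1024 ZF=0 PC=4
Step 14: PC=4 exec 'MUL D, 8'. After: A=-1024 B=0 C=6 D=-8192 ZF=0 PC=5
Step 15: PC=5 exec 'MOV A, D'. After: A=-8192 B=0 C=6 D=-8192 ZF=0 PC=6
After 50 steps: not halted. PC revisits the same instructions with no path to HALT; will never halt.

Answer: no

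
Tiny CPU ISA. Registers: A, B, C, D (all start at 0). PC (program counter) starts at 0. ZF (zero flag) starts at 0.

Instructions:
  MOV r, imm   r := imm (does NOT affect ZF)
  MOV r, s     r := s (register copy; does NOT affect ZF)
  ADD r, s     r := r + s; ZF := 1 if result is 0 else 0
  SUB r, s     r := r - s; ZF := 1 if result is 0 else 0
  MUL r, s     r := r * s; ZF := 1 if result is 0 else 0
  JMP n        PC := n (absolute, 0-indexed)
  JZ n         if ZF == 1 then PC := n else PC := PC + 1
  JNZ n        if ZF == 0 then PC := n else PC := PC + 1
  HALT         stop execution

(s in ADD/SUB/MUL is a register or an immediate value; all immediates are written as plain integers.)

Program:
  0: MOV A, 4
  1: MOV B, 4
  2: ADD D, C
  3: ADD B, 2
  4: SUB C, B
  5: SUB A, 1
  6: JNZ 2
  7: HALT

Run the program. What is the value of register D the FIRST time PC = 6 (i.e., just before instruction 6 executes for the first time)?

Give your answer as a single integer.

Step 1: PC=0 exec 'MOV A, 4'. After: A=4 B=0 C=0 D=0 ZF=0 PC=1
Step 2: PC=1 exec 'MOV B, 4'. After: A=4 B=4 C=0 D=0 ZF=0 PC=2
Step 3: PC=2 exec 'ADD D, C'. After: A=4 B=4 C=0 D=0 ZF=1 PC=3
Step 4: PC=3 exec 'ADD B, 2'. After: A=4 B=6 C=0 D=0 ZF=0 PC=4
Step 5: PC=4 exec 'SUB C, B'. After: A=4 B=6 C=-6 D=0 ZF=0 PC=5
Step 6: PC=5 exec 'SUB A, 1'. After: A=3 B=6 C=-6 D=0 ZF=0 PC=6
First time PC=6: D=0

0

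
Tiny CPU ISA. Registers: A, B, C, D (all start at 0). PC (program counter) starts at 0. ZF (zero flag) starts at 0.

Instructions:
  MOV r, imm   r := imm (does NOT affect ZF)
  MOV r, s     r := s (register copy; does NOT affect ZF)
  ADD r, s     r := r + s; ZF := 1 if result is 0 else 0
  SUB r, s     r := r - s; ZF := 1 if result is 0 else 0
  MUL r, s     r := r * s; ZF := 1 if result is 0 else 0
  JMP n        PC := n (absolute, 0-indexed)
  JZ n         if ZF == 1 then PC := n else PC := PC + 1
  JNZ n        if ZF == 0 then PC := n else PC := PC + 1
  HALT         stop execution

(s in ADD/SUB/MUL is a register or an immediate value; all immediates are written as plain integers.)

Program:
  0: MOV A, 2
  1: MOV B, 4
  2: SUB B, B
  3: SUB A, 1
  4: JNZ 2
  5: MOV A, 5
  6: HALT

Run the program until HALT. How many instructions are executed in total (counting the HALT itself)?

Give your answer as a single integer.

Step 1: PC=0 exec 'MOV A, 2'. After: A=2 B=0 C=0 D=0 ZF=0 PC=1
Step 2: PC=1 exec 'MOV B, 4'. After: A=2 B=4 C=0 D=0 ZF=0 PC=2
Step 3: PC=2 exec 'SUB B, B'. After: A=2 B=0 C=0 D=0 ZF=1 PC=3
Step 4: PC=3 exec 'SUB A, 1'. After: A=1 B=0 C=0 D=0 ZF=0 PC=4
Step 5: PC=4 exec 'JNZ 2'. After: A=1 B=0 C=0 D=0 ZF=0 PC=2
Step 6: PC=2 exec 'SUB B, B'. After: A=1 B=0 C=0 D=0 ZF=1 PC=3
Step 7: PC=3 exec 'SUB A, 1'. After: A=0 B=0 C=0 D=0 ZF=1 PC=4
Step 8: PC=4 exec 'JNZ 2'. After: A=0 B=0 C=0 D=0 ZF=1 PC=5
Step 9: PC=5 exec 'MOV A, 5'. After: A=5 B=0 C=0 D=0 ZF=1 PC=6
Step 10: PC=6 exec 'HALT'. After: A=5 B=0 C=0 D=0 ZF=1 PC=6 HALTED
Total instructions executed: 10

Answer: 10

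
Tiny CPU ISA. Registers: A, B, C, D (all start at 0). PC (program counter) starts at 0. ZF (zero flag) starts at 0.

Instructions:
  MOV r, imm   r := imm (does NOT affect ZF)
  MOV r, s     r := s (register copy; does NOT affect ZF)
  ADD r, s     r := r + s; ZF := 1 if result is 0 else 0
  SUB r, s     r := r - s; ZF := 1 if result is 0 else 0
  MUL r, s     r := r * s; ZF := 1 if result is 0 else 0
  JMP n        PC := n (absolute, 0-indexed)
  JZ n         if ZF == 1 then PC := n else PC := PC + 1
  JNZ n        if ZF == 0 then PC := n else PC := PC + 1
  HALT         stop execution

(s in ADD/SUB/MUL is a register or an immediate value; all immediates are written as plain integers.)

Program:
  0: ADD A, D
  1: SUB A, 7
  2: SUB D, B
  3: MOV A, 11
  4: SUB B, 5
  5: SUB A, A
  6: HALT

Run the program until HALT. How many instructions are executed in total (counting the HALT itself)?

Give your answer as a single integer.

Answer: 7

Derivation:
Step 1: PC=0 exec 'ADD A, D'. After: A=0 B=0 C=0 D=0 ZF=1 PC=1
Step 2: PC=1 exec 'SUB A, 7'. After: A=-7 B=0 C=0 D=0 ZF=0 PC=2
Step 3: PC=2 exec 'SUB D, B'. After: A=-7 B=0 C=0 D=0 ZF=1 PC=3
Step 4: PC=3 exec 'MOV A, 11'. After: A=11 B=0 C=0 D=0 ZF=1 PC=4
Step 5: PC=4 exec 'SUB B, 5'. After: A=11 B=-5 C=0 D=0 ZF=0 PC=5
Step 6: PC=5 exec 'SUB A, A'. After: A=0 B=-5 C=0 D=0 ZF=1 PC=6
Step 7: PC=6 exec 'HALT'. After: A=0 B=-5 C=0 D=0 ZF=1 PC=6 HALTED
Total instructions executed: 7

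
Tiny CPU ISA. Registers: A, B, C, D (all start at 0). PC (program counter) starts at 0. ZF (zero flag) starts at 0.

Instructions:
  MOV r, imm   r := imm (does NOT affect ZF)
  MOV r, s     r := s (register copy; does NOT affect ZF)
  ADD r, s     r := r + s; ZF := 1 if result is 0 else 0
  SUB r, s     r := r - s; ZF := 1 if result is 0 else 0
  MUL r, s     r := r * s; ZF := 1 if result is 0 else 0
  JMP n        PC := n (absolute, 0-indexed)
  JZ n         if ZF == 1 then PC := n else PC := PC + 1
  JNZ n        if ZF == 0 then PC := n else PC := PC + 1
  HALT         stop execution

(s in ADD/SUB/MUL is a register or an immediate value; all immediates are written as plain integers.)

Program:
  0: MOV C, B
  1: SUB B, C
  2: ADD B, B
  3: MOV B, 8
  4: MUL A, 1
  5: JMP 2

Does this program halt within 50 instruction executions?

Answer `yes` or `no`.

Step 1: PC=0 exec 'MOV C, B'. After: A=0 B=0 C=0 D=0 ZF=0 PC=1
Step 2: PC=1 exec 'SUB B, C'. After: A=0 B=0 C=0 D=0 ZF=1 PC=2
Step 3: PC=2 exec 'ADD B, B'. After: A=0 B=0 C=0 D=0 ZF=1 PC=3
Step 4: PC=3 exec 'MOV B, 8'. After: A=0 B=8 C=0 D=0 ZF=1 PC=4
Step 5: PC=4 exec 'MUL A, 1'. After: A=0 B=8 C=0 D=0 ZF=1 PC=5
Step 6: PC=5 exec 'JMP 2'. After: A=0 B=8 C=0 D=0 ZF=1 PC=2
Step 7: PC=2 exec 'ADD B, B'. After: A=0 B=16 C=0 D=0 ZF=0 PC=3
Step 8: PC=3 exec 'MOV B, 8'. After: A=0 B=8 C=0 D=0 ZF=0 PC=4
Step 9: PC=4 exec 'MUL A, 1'. After: A=0 B=8 C=0 D=0 ZF=1 PC=5
State after step 9 equals state after step 5: the program is in a cycle of length 4 and will never halt.

Answer: no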